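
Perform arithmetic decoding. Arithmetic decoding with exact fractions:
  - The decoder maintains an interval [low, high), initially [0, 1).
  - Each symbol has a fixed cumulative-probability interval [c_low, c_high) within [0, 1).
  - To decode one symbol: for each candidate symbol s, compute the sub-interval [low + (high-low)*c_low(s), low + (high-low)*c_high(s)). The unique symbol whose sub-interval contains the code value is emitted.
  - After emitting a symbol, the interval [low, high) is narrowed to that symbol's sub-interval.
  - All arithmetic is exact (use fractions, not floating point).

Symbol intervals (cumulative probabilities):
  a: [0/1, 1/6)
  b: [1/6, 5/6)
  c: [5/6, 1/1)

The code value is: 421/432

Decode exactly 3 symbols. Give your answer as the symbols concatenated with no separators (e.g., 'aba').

Answer: cca

Derivation:
Step 1: interval [0/1, 1/1), width = 1/1 - 0/1 = 1/1
  'a': [0/1 + 1/1*0/1, 0/1 + 1/1*1/6) = [0/1, 1/6)
  'b': [0/1 + 1/1*1/6, 0/1 + 1/1*5/6) = [1/6, 5/6)
  'c': [0/1 + 1/1*5/6, 0/1 + 1/1*1/1) = [5/6, 1/1) <- contains code 421/432
  emit 'c', narrow to [5/6, 1/1)
Step 2: interval [5/6, 1/1), width = 1/1 - 5/6 = 1/6
  'a': [5/6 + 1/6*0/1, 5/6 + 1/6*1/6) = [5/6, 31/36)
  'b': [5/6 + 1/6*1/6, 5/6 + 1/6*5/6) = [31/36, 35/36)
  'c': [5/6 + 1/6*5/6, 5/6 + 1/6*1/1) = [35/36, 1/1) <- contains code 421/432
  emit 'c', narrow to [35/36, 1/1)
Step 3: interval [35/36, 1/1), width = 1/1 - 35/36 = 1/36
  'a': [35/36 + 1/36*0/1, 35/36 + 1/36*1/6) = [35/36, 211/216) <- contains code 421/432
  'b': [35/36 + 1/36*1/6, 35/36 + 1/36*5/6) = [211/216, 215/216)
  'c': [35/36 + 1/36*5/6, 35/36 + 1/36*1/1) = [215/216, 1/1)
  emit 'a', narrow to [35/36, 211/216)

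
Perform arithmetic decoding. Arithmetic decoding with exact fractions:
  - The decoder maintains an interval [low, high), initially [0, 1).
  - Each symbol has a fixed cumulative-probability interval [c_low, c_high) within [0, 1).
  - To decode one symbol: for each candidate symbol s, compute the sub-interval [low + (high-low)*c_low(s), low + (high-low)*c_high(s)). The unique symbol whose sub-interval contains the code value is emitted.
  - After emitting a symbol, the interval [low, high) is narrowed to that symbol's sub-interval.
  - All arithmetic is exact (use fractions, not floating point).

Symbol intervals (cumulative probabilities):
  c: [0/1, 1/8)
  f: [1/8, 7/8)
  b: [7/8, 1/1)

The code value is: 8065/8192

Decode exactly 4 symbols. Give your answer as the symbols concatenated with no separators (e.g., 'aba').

Step 1: interval [0/1, 1/1), width = 1/1 - 0/1 = 1/1
  'c': [0/1 + 1/1*0/1, 0/1 + 1/1*1/8) = [0/1, 1/8)
  'f': [0/1 + 1/1*1/8, 0/1 + 1/1*7/8) = [1/8, 7/8)
  'b': [0/1 + 1/1*7/8, 0/1 + 1/1*1/1) = [7/8, 1/1) <- contains code 8065/8192
  emit 'b', narrow to [7/8, 1/1)
Step 2: interval [7/8, 1/1), width = 1/1 - 7/8 = 1/8
  'c': [7/8 + 1/8*0/1, 7/8 + 1/8*1/8) = [7/8, 57/64)
  'f': [7/8 + 1/8*1/8, 7/8 + 1/8*7/8) = [57/64, 63/64)
  'b': [7/8 + 1/8*7/8, 7/8 + 1/8*1/1) = [63/64, 1/1) <- contains code 8065/8192
  emit 'b', narrow to [63/64, 1/1)
Step 3: interval [63/64, 1/1), width = 1/1 - 63/64 = 1/64
  'c': [63/64 + 1/64*0/1, 63/64 + 1/64*1/8) = [63/64, 505/512) <- contains code 8065/8192
  'f': [63/64 + 1/64*1/8, 63/64 + 1/64*7/8) = [505/512, 511/512)
  'b': [63/64 + 1/64*7/8, 63/64 + 1/64*1/1) = [511/512, 1/1)
  emit 'c', narrow to [63/64, 505/512)
Step 4: interval [63/64, 505/512), width = 505/512 - 63/64 = 1/512
  'c': [63/64 + 1/512*0/1, 63/64 + 1/512*1/8) = [63/64, 4033/4096) <- contains code 8065/8192
  'f': [63/64 + 1/512*1/8, 63/64 + 1/512*7/8) = [4033/4096, 4039/4096)
  'b': [63/64 + 1/512*7/8, 63/64 + 1/512*1/1) = [4039/4096, 505/512)
  emit 'c', narrow to [63/64, 4033/4096)

Answer: bbcc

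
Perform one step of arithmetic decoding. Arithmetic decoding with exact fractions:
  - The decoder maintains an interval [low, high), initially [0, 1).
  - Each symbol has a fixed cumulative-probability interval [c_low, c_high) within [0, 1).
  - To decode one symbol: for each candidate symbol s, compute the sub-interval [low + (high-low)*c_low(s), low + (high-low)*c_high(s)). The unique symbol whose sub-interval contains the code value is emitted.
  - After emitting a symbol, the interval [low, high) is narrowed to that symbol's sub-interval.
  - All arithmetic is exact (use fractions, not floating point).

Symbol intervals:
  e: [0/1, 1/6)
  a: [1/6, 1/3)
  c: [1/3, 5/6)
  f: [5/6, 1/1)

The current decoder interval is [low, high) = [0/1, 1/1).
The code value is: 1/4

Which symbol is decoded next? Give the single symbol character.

Answer: a

Derivation:
Interval width = high − low = 1/1 − 0/1 = 1/1
Scaled code = (code − low) / width = (1/4 − 0/1) / 1/1 = 1/4
  e: [0/1, 1/6) 
  a: [1/6, 1/3) ← scaled code falls here ✓
  c: [1/3, 5/6) 
  f: [5/6, 1/1) 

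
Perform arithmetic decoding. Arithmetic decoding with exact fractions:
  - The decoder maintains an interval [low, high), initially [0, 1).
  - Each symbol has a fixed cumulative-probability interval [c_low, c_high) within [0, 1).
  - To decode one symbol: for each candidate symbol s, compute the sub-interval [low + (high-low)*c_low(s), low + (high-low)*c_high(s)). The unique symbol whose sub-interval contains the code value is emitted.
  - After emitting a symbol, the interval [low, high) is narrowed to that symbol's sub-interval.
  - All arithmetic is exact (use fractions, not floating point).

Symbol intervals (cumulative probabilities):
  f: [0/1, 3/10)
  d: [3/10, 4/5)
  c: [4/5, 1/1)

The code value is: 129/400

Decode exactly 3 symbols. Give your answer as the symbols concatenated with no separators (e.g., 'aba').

Answer: dff

Derivation:
Step 1: interval [0/1, 1/1), width = 1/1 - 0/1 = 1/1
  'f': [0/1 + 1/1*0/1, 0/1 + 1/1*3/10) = [0/1, 3/10)
  'd': [0/1 + 1/1*3/10, 0/1 + 1/1*4/5) = [3/10, 4/5) <- contains code 129/400
  'c': [0/1 + 1/1*4/5, 0/1 + 1/1*1/1) = [4/5, 1/1)
  emit 'd', narrow to [3/10, 4/5)
Step 2: interval [3/10, 4/5), width = 4/5 - 3/10 = 1/2
  'f': [3/10 + 1/2*0/1, 3/10 + 1/2*3/10) = [3/10, 9/20) <- contains code 129/400
  'd': [3/10 + 1/2*3/10, 3/10 + 1/2*4/5) = [9/20, 7/10)
  'c': [3/10 + 1/2*4/5, 3/10 + 1/2*1/1) = [7/10, 4/5)
  emit 'f', narrow to [3/10, 9/20)
Step 3: interval [3/10, 9/20), width = 9/20 - 3/10 = 3/20
  'f': [3/10 + 3/20*0/1, 3/10 + 3/20*3/10) = [3/10, 69/200) <- contains code 129/400
  'd': [3/10 + 3/20*3/10, 3/10 + 3/20*4/5) = [69/200, 21/50)
  'c': [3/10 + 3/20*4/5, 3/10 + 3/20*1/1) = [21/50, 9/20)
  emit 'f', narrow to [3/10, 69/200)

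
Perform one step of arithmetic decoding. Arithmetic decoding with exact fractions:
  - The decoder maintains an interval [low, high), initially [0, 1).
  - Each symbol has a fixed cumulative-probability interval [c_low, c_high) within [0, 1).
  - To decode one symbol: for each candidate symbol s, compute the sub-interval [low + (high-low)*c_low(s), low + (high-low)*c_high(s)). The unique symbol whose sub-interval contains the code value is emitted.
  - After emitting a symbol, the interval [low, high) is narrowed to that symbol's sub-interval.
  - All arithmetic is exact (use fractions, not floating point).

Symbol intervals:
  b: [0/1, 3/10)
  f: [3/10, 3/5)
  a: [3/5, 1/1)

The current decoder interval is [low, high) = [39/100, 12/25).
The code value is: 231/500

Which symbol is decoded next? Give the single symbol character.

Answer: a

Derivation:
Interval width = high − low = 12/25 − 39/100 = 9/100
Scaled code = (code − low) / width = (231/500 − 39/100) / 9/100 = 4/5
  b: [0/1, 3/10) 
  f: [3/10, 3/5) 
  a: [3/5, 1/1) ← scaled code falls here ✓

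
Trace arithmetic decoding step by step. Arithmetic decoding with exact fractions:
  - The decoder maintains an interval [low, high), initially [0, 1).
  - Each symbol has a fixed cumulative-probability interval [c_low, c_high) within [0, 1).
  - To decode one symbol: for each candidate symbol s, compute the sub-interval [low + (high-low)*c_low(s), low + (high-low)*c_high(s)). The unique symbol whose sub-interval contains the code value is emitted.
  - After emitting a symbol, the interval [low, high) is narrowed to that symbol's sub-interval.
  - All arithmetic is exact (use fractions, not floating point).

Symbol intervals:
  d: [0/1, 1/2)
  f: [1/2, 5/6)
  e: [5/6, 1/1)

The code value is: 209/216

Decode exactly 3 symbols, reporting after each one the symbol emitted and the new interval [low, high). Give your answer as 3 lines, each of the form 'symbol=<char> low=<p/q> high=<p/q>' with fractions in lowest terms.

Answer: symbol=e low=5/6 high=1/1
symbol=f low=11/12 high=35/36
symbol=e low=26/27 high=35/36

Derivation:
Step 1: interval [0/1, 1/1), width = 1/1 - 0/1 = 1/1
  'd': [0/1 + 1/1*0/1, 0/1 + 1/1*1/2) = [0/1, 1/2)
  'f': [0/1 + 1/1*1/2, 0/1 + 1/1*5/6) = [1/2, 5/6)
  'e': [0/1 + 1/1*5/6, 0/1 + 1/1*1/1) = [5/6, 1/1) <- contains code 209/216
  emit 'e', narrow to [5/6, 1/1)
Step 2: interval [5/6, 1/1), width = 1/1 - 5/6 = 1/6
  'd': [5/6 + 1/6*0/1, 5/6 + 1/6*1/2) = [5/6, 11/12)
  'f': [5/6 + 1/6*1/2, 5/6 + 1/6*5/6) = [11/12, 35/36) <- contains code 209/216
  'e': [5/6 + 1/6*5/6, 5/6 + 1/6*1/1) = [35/36, 1/1)
  emit 'f', narrow to [11/12, 35/36)
Step 3: interval [11/12, 35/36), width = 35/36 - 11/12 = 1/18
  'd': [11/12 + 1/18*0/1, 11/12 + 1/18*1/2) = [11/12, 17/18)
  'f': [11/12 + 1/18*1/2, 11/12 + 1/18*5/6) = [17/18, 26/27)
  'e': [11/12 + 1/18*5/6, 11/12 + 1/18*1/1) = [26/27, 35/36) <- contains code 209/216
  emit 'e', narrow to [26/27, 35/36)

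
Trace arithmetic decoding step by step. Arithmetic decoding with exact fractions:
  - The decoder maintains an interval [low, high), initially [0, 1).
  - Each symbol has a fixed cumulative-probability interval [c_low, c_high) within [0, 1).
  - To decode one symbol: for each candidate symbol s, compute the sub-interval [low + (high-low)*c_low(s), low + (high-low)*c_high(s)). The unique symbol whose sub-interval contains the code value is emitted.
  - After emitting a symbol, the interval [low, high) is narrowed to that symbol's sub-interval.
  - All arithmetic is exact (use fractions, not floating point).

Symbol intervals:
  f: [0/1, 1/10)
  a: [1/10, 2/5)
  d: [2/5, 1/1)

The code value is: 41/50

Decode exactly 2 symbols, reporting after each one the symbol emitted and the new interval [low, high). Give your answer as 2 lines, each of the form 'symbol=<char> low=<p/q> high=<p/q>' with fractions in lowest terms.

Step 1: interval [0/1, 1/1), width = 1/1 - 0/1 = 1/1
  'f': [0/1 + 1/1*0/1, 0/1 + 1/1*1/10) = [0/1, 1/10)
  'a': [0/1 + 1/1*1/10, 0/1 + 1/1*2/5) = [1/10, 2/5)
  'd': [0/1 + 1/1*2/5, 0/1 + 1/1*1/1) = [2/5, 1/1) <- contains code 41/50
  emit 'd', narrow to [2/5, 1/1)
Step 2: interval [2/5, 1/1), width = 1/1 - 2/5 = 3/5
  'f': [2/5 + 3/5*0/1, 2/5 + 3/5*1/10) = [2/5, 23/50)
  'a': [2/5 + 3/5*1/10, 2/5 + 3/5*2/5) = [23/50, 16/25)
  'd': [2/5 + 3/5*2/5, 2/5 + 3/5*1/1) = [16/25, 1/1) <- contains code 41/50
  emit 'd', narrow to [16/25, 1/1)

Answer: symbol=d low=2/5 high=1/1
symbol=d low=16/25 high=1/1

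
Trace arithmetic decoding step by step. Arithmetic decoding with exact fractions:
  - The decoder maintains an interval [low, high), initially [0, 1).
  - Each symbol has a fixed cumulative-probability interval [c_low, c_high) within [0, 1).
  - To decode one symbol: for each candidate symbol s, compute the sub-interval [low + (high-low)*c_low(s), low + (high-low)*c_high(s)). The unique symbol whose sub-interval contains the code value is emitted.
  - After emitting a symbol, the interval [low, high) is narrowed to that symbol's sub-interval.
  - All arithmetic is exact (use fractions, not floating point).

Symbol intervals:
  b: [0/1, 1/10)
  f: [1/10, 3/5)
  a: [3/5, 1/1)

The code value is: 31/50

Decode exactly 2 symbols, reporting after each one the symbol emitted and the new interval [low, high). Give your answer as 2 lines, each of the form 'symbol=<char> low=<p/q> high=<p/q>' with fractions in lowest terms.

Answer: symbol=a low=3/5 high=1/1
symbol=b low=3/5 high=16/25

Derivation:
Step 1: interval [0/1, 1/1), width = 1/1 - 0/1 = 1/1
  'b': [0/1 + 1/1*0/1, 0/1 + 1/1*1/10) = [0/1, 1/10)
  'f': [0/1 + 1/1*1/10, 0/1 + 1/1*3/5) = [1/10, 3/5)
  'a': [0/1 + 1/1*3/5, 0/1 + 1/1*1/1) = [3/5, 1/1) <- contains code 31/50
  emit 'a', narrow to [3/5, 1/1)
Step 2: interval [3/5, 1/1), width = 1/1 - 3/5 = 2/5
  'b': [3/5 + 2/5*0/1, 3/5 + 2/5*1/10) = [3/5, 16/25) <- contains code 31/50
  'f': [3/5 + 2/5*1/10, 3/5 + 2/5*3/5) = [16/25, 21/25)
  'a': [3/5 + 2/5*3/5, 3/5 + 2/5*1/1) = [21/25, 1/1)
  emit 'b', narrow to [3/5, 16/25)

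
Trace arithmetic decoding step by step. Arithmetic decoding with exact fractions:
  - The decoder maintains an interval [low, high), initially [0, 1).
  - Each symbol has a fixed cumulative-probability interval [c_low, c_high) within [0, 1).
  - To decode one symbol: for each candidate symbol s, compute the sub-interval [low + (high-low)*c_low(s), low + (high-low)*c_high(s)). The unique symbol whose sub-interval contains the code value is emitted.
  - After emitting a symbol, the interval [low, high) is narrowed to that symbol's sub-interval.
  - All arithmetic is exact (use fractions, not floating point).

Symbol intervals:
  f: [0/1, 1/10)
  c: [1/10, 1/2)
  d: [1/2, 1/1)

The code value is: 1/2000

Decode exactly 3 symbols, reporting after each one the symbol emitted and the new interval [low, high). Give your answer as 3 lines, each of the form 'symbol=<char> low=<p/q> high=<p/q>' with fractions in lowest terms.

Step 1: interval [0/1, 1/1), width = 1/1 - 0/1 = 1/1
  'f': [0/1 + 1/1*0/1, 0/1 + 1/1*1/10) = [0/1, 1/10) <- contains code 1/2000
  'c': [0/1 + 1/1*1/10, 0/1 + 1/1*1/2) = [1/10, 1/2)
  'd': [0/1 + 1/1*1/2, 0/1 + 1/1*1/1) = [1/2, 1/1)
  emit 'f', narrow to [0/1, 1/10)
Step 2: interval [0/1, 1/10), width = 1/10 - 0/1 = 1/10
  'f': [0/1 + 1/10*0/1, 0/1 + 1/10*1/10) = [0/1, 1/100) <- contains code 1/2000
  'c': [0/1 + 1/10*1/10, 0/1 + 1/10*1/2) = [1/100, 1/20)
  'd': [0/1 + 1/10*1/2, 0/1 + 1/10*1/1) = [1/20, 1/10)
  emit 'f', narrow to [0/1, 1/100)
Step 3: interval [0/1, 1/100), width = 1/100 - 0/1 = 1/100
  'f': [0/1 + 1/100*0/1, 0/1 + 1/100*1/10) = [0/1, 1/1000) <- contains code 1/2000
  'c': [0/1 + 1/100*1/10, 0/1 + 1/100*1/2) = [1/1000, 1/200)
  'd': [0/1 + 1/100*1/2, 0/1 + 1/100*1/1) = [1/200, 1/100)
  emit 'f', narrow to [0/1, 1/1000)

Answer: symbol=f low=0/1 high=1/10
symbol=f low=0/1 high=1/100
symbol=f low=0/1 high=1/1000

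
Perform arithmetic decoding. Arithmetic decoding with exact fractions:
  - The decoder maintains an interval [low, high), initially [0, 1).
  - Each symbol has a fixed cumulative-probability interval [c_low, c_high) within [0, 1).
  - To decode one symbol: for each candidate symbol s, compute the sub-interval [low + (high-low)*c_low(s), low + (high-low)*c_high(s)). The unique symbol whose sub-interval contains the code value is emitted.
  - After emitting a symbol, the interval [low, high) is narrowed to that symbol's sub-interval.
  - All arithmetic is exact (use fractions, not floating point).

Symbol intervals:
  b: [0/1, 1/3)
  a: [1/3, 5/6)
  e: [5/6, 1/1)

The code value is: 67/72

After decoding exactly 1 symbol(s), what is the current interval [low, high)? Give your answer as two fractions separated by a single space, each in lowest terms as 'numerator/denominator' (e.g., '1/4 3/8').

Step 1: interval [0/1, 1/1), width = 1/1 - 0/1 = 1/1
  'b': [0/1 + 1/1*0/1, 0/1 + 1/1*1/3) = [0/1, 1/3)
  'a': [0/1 + 1/1*1/3, 0/1 + 1/1*5/6) = [1/3, 5/6)
  'e': [0/1 + 1/1*5/6, 0/1 + 1/1*1/1) = [5/6, 1/1) <- contains code 67/72
  emit 'e', narrow to [5/6, 1/1)

Answer: 5/6 1/1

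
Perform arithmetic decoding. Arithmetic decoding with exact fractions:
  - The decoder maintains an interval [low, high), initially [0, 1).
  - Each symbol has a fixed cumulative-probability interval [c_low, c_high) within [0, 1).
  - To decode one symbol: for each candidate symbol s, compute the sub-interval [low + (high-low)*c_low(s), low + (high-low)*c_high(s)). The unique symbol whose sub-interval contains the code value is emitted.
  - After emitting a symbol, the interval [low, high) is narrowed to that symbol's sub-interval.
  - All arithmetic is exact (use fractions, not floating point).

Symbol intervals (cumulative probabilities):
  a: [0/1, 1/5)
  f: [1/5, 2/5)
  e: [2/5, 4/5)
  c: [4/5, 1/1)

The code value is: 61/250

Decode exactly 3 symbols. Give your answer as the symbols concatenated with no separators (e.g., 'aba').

Answer: ffa

Derivation:
Step 1: interval [0/1, 1/1), width = 1/1 - 0/1 = 1/1
  'a': [0/1 + 1/1*0/1, 0/1 + 1/1*1/5) = [0/1, 1/5)
  'f': [0/1 + 1/1*1/5, 0/1 + 1/1*2/5) = [1/5, 2/5) <- contains code 61/250
  'e': [0/1 + 1/1*2/5, 0/1 + 1/1*4/5) = [2/5, 4/5)
  'c': [0/1 + 1/1*4/5, 0/1 + 1/1*1/1) = [4/5, 1/1)
  emit 'f', narrow to [1/5, 2/5)
Step 2: interval [1/5, 2/5), width = 2/5 - 1/5 = 1/5
  'a': [1/5 + 1/5*0/1, 1/5 + 1/5*1/5) = [1/5, 6/25)
  'f': [1/5 + 1/5*1/5, 1/5 + 1/5*2/5) = [6/25, 7/25) <- contains code 61/250
  'e': [1/5 + 1/5*2/5, 1/5 + 1/5*4/5) = [7/25, 9/25)
  'c': [1/5 + 1/5*4/5, 1/5 + 1/5*1/1) = [9/25, 2/5)
  emit 'f', narrow to [6/25, 7/25)
Step 3: interval [6/25, 7/25), width = 7/25 - 6/25 = 1/25
  'a': [6/25 + 1/25*0/1, 6/25 + 1/25*1/5) = [6/25, 31/125) <- contains code 61/250
  'f': [6/25 + 1/25*1/5, 6/25 + 1/25*2/5) = [31/125, 32/125)
  'e': [6/25 + 1/25*2/5, 6/25 + 1/25*4/5) = [32/125, 34/125)
  'c': [6/25 + 1/25*4/5, 6/25 + 1/25*1/1) = [34/125, 7/25)
  emit 'a', narrow to [6/25, 31/125)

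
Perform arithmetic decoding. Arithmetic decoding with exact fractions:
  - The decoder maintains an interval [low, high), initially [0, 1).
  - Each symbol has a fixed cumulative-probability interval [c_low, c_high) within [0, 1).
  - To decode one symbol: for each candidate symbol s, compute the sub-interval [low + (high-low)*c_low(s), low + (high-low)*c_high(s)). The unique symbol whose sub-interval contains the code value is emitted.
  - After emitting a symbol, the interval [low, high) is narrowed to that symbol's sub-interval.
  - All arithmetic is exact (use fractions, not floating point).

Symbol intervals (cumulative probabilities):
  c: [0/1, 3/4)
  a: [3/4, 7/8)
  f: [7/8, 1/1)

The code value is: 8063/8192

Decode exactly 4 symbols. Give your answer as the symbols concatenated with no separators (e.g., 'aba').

Step 1: interval [0/1, 1/1), width = 1/1 - 0/1 = 1/1
  'c': [0/1 + 1/1*0/1, 0/1 + 1/1*3/4) = [0/1, 3/4)
  'a': [0/1 + 1/1*3/4, 0/1 + 1/1*7/8) = [3/4, 7/8)
  'f': [0/1 + 1/1*7/8, 0/1 + 1/1*1/1) = [7/8, 1/1) <- contains code 8063/8192
  emit 'f', narrow to [7/8, 1/1)
Step 2: interval [7/8, 1/1), width = 1/1 - 7/8 = 1/8
  'c': [7/8 + 1/8*0/1, 7/8 + 1/8*3/4) = [7/8, 31/32)
  'a': [7/8 + 1/8*3/4, 7/8 + 1/8*7/8) = [31/32, 63/64) <- contains code 8063/8192
  'f': [7/8 + 1/8*7/8, 7/8 + 1/8*1/1) = [63/64, 1/1)
  emit 'a', narrow to [31/32, 63/64)
Step 3: interval [31/32, 63/64), width = 63/64 - 31/32 = 1/64
  'c': [31/32 + 1/64*0/1, 31/32 + 1/64*3/4) = [31/32, 251/256)
  'a': [31/32 + 1/64*3/4, 31/32 + 1/64*7/8) = [251/256, 503/512)
  'f': [31/32 + 1/64*7/8, 31/32 + 1/64*1/1) = [503/512, 63/64) <- contains code 8063/8192
  emit 'f', narrow to [503/512, 63/64)
Step 4: interval [503/512, 63/64), width = 63/64 - 503/512 = 1/512
  'c': [503/512 + 1/512*0/1, 503/512 + 1/512*3/4) = [503/512, 2015/2048)
  'a': [503/512 + 1/512*3/4, 503/512 + 1/512*7/8) = [2015/2048, 4031/4096)
  'f': [503/512 + 1/512*7/8, 503/512 + 1/512*1/1) = [4031/4096, 63/64) <- contains code 8063/8192
  emit 'f', narrow to [4031/4096, 63/64)

Answer: faff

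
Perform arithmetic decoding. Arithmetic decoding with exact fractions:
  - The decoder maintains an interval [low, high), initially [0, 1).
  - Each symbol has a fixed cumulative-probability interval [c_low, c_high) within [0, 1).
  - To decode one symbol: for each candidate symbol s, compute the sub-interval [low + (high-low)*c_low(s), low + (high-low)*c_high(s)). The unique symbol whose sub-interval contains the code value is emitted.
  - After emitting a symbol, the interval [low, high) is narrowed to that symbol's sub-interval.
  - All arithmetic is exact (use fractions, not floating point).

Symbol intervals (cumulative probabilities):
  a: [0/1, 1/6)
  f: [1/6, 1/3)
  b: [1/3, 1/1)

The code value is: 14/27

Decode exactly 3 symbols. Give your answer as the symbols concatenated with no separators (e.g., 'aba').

Answer: bfb

Derivation:
Step 1: interval [0/1, 1/1), width = 1/1 - 0/1 = 1/1
  'a': [0/1 + 1/1*0/1, 0/1 + 1/1*1/6) = [0/1, 1/6)
  'f': [0/1 + 1/1*1/6, 0/1 + 1/1*1/3) = [1/6, 1/3)
  'b': [0/1 + 1/1*1/3, 0/1 + 1/1*1/1) = [1/3, 1/1) <- contains code 14/27
  emit 'b', narrow to [1/3, 1/1)
Step 2: interval [1/3, 1/1), width = 1/1 - 1/3 = 2/3
  'a': [1/3 + 2/3*0/1, 1/3 + 2/3*1/6) = [1/3, 4/9)
  'f': [1/3 + 2/3*1/6, 1/3 + 2/3*1/3) = [4/9, 5/9) <- contains code 14/27
  'b': [1/3 + 2/3*1/3, 1/3 + 2/3*1/1) = [5/9, 1/1)
  emit 'f', narrow to [4/9, 5/9)
Step 3: interval [4/9, 5/9), width = 5/9 - 4/9 = 1/9
  'a': [4/9 + 1/9*0/1, 4/9 + 1/9*1/6) = [4/9, 25/54)
  'f': [4/9 + 1/9*1/6, 4/9 + 1/9*1/3) = [25/54, 13/27)
  'b': [4/9 + 1/9*1/3, 4/9 + 1/9*1/1) = [13/27, 5/9) <- contains code 14/27
  emit 'b', narrow to [13/27, 5/9)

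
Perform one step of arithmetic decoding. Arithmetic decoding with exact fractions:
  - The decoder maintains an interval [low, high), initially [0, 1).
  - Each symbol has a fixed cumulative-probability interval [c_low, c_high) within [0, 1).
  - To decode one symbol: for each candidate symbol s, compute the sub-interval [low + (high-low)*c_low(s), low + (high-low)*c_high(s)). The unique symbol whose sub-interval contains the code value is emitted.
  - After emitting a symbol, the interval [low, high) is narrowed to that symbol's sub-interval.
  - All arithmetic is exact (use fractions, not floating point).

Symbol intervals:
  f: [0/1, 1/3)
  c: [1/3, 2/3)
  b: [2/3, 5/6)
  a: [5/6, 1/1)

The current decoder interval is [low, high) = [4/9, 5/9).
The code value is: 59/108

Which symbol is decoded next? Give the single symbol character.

Interval width = high − low = 5/9 − 4/9 = 1/9
Scaled code = (code − low) / width = (59/108 − 4/9) / 1/9 = 11/12
  f: [0/1, 1/3) 
  c: [1/3, 2/3) 
  b: [2/3, 5/6) 
  a: [5/6, 1/1) ← scaled code falls here ✓

Answer: a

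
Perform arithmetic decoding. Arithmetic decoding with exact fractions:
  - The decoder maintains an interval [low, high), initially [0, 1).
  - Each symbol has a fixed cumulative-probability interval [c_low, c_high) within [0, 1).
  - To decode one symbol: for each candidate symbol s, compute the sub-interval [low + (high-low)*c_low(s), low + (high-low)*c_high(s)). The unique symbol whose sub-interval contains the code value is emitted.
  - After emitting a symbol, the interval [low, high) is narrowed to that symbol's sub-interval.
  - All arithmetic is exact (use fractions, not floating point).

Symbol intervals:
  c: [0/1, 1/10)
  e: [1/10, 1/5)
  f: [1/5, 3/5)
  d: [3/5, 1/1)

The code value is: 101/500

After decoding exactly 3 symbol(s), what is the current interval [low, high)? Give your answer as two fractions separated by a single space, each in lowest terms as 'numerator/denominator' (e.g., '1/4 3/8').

Answer: 1/5 51/250

Derivation:
Step 1: interval [0/1, 1/1), width = 1/1 - 0/1 = 1/1
  'c': [0/1 + 1/1*0/1, 0/1 + 1/1*1/10) = [0/1, 1/10)
  'e': [0/1 + 1/1*1/10, 0/1 + 1/1*1/5) = [1/10, 1/5)
  'f': [0/1 + 1/1*1/5, 0/1 + 1/1*3/5) = [1/5, 3/5) <- contains code 101/500
  'd': [0/1 + 1/1*3/5, 0/1 + 1/1*1/1) = [3/5, 1/1)
  emit 'f', narrow to [1/5, 3/5)
Step 2: interval [1/5, 3/5), width = 3/5 - 1/5 = 2/5
  'c': [1/5 + 2/5*0/1, 1/5 + 2/5*1/10) = [1/5, 6/25) <- contains code 101/500
  'e': [1/5 + 2/5*1/10, 1/5 + 2/5*1/5) = [6/25, 7/25)
  'f': [1/5 + 2/5*1/5, 1/5 + 2/5*3/5) = [7/25, 11/25)
  'd': [1/5 + 2/5*3/5, 1/5 + 2/5*1/1) = [11/25, 3/5)
  emit 'c', narrow to [1/5, 6/25)
Step 3: interval [1/5, 6/25), width = 6/25 - 1/5 = 1/25
  'c': [1/5 + 1/25*0/1, 1/5 + 1/25*1/10) = [1/5, 51/250) <- contains code 101/500
  'e': [1/5 + 1/25*1/10, 1/5 + 1/25*1/5) = [51/250, 26/125)
  'f': [1/5 + 1/25*1/5, 1/5 + 1/25*3/5) = [26/125, 28/125)
  'd': [1/5 + 1/25*3/5, 1/5 + 1/25*1/1) = [28/125, 6/25)
  emit 'c', narrow to [1/5, 51/250)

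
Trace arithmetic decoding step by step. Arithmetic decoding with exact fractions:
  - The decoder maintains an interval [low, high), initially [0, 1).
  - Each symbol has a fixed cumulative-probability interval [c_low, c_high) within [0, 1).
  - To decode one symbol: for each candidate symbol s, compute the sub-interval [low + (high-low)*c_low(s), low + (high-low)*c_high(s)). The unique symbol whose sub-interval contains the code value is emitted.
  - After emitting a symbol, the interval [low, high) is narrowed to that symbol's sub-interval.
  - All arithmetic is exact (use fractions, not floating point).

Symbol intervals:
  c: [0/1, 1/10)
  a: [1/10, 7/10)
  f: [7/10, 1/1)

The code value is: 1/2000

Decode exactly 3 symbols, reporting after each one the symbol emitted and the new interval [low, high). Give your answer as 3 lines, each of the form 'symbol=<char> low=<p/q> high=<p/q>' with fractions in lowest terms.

Answer: symbol=c low=0/1 high=1/10
symbol=c low=0/1 high=1/100
symbol=c low=0/1 high=1/1000

Derivation:
Step 1: interval [0/1, 1/1), width = 1/1 - 0/1 = 1/1
  'c': [0/1 + 1/1*0/1, 0/1 + 1/1*1/10) = [0/1, 1/10) <- contains code 1/2000
  'a': [0/1 + 1/1*1/10, 0/1 + 1/1*7/10) = [1/10, 7/10)
  'f': [0/1 + 1/1*7/10, 0/1 + 1/1*1/1) = [7/10, 1/1)
  emit 'c', narrow to [0/1, 1/10)
Step 2: interval [0/1, 1/10), width = 1/10 - 0/1 = 1/10
  'c': [0/1 + 1/10*0/1, 0/1 + 1/10*1/10) = [0/1, 1/100) <- contains code 1/2000
  'a': [0/1 + 1/10*1/10, 0/1 + 1/10*7/10) = [1/100, 7/100)
  'f': [0/1 + 1/10*7/10, 0/1 + 1/10*1/1) = [7/100, 1/10)
  emit 'c', narrow to [0/1, 1/100)
Step 3: interval [0/1, 1/100), width = 1/100 - 0/1 = 1/100
  'c': [0/1 + 1/100*0/1, 0/1 + 1/100*1/10) = [0/1, 1/1000) <- contains code 1/2000
  'a': [0/1 + 1/100*1/10, 0/1 + 1/100*7/10) = [1/1000, 7/1000)
  'f': [0/1 + 1/100*7/10, 0/1 + 1/100*1/1) = [7/1000, 1/100)
  emit 'c', narrow to [0/1, 1/1000)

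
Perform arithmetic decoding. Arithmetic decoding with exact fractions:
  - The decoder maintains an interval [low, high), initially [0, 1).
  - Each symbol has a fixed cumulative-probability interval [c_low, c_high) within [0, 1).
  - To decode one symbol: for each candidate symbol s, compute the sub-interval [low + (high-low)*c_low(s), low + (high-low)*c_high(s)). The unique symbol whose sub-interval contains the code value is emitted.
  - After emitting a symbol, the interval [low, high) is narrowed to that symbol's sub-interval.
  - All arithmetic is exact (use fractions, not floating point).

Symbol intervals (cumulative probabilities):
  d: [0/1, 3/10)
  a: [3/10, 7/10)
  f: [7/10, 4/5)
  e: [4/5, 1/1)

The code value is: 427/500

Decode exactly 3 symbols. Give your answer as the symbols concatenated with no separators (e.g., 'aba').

Step 1: interval [0/1, 1/1), width = 1/1 - 0/1 = 1/1
  'd': [0/1 + 1/1*0/1, 0/1 + 1/1*3/10) = [0/1, 3/10)
  'a': [0/1 + 1/1*3/10, 0/1 + 1/1*7/10) = [3/10, 7/10)
  'f': [0/1 + 1/1*7/10, 0/1 + 1/1*4/5) = [7/10, 4/5)
  'e': [0/1 + 1/1*4/5, 0/1 + 1/1*1/1) = [4/5, 1/1) <- contains code 427/500
  emit 'e', narrow to [4/5, 1/1)
Step 2: interval [4/5, 1/1), width = 1/1 - 4/5 = 1/5
  'd': [4/5 + 1/5*0/1, 4/5 + 1/5*3/10) = [4/5, 43/50) <- contains code 427/500
  'a': [4/5 + 1/5*3/10, 4/5 + 1/5*7/10) = [43/50, 47/50)
  'f': [4/5 + 1/5*7/10, 4/5 + 1/5*4/5) = [47/50, 24/25)
  'e': [4/5 + 1/5*4/5, 4/5 + 1/5*1/1) = [24/25, 1/1)
  emit 'd', narrow to [4/5, 43/50)
Step 3: interval [4/5, 43/50), width = 43/50 - 4/5 = 3/50
  'd': [4/5 + 3/50*0/1, 4/5 + 3/50*3/10) = [4/5, 409/500)
  'a': [4/5 + 3/50*3/10, 4/5 + 3/50*7/10) = [409/500, 421/500)
  'f': [4/5 + 3/50*7/10, 4/5 + 3/50*4/5) = [421/500, 106/125)
  'e': [4/5 + 3/50*4/5, 4/5 + 3/50*1/1) = [106/125, 43/50) <- contains code 427/500
  emit 'e', narrow to [106/125, 43/50)

Answer: ede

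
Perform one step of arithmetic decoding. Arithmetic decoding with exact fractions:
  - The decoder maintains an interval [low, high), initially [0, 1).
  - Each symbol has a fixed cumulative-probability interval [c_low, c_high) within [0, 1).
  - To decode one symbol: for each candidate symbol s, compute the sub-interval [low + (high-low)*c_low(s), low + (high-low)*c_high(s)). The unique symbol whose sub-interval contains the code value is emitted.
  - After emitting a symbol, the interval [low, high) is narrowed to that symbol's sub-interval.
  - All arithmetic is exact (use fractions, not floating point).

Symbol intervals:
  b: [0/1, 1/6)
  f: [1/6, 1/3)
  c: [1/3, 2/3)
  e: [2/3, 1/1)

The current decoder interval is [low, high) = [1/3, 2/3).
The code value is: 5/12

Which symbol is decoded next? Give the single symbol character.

Interval width = high − low = 2/3 − 1/3 = 1/3
Scaled code = (code − low) / width = (5/12 − 1/3) / 1/3 = 1/4
  b: [0/1, 1/6) 
  f: [1/6, 1/3) ← scaled code falls here ✓
  c: [1/3, 2/3) 
  e: [2/3, 1/1) 

Answer: f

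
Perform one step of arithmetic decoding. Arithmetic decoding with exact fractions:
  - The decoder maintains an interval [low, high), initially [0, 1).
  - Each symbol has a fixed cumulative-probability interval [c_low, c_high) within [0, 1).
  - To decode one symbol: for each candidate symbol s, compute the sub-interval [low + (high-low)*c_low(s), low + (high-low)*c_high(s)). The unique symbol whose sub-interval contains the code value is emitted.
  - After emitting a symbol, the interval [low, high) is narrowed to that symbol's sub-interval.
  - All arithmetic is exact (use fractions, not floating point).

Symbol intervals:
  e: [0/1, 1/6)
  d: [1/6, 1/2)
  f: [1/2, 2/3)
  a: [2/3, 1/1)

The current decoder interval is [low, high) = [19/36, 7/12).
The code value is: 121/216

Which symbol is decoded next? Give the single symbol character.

Interval width = high − low = 7/12 − 19/36 = 1/18
Scaled code = (code − low) / width = (121/216 − 19/36) / 1/18 = 7/12
  e: [0/1, 1/6) 
  d: [1/6, 1/2) 
  f: [1/2, 2/3) ← scaled code falls here ✓
  a: [2/3, 1/1) 

Answer: f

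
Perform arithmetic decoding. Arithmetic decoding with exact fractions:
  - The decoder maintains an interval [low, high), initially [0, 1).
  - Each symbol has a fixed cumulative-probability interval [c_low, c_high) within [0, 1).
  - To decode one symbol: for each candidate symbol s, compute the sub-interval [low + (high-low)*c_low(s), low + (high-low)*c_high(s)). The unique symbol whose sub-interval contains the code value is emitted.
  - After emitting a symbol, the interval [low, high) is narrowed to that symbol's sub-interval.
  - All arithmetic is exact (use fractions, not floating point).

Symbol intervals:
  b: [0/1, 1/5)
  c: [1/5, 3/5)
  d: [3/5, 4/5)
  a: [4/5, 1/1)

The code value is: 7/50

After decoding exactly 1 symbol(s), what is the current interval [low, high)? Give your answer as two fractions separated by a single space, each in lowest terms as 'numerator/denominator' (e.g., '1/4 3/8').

Step 1: interval [0/1, 1/1), width = 1/1 - 0/1 = 1/1
  'b': [0/1 + 1/1*0/1, 0/1 + 1/1*1/5) = [0/1, 1/5) <- contains code 7/50
  'c': [0/1 + 1/1*1/5, 0/1 + 1/1*3/5) = [1/5, 3/5)
  'd': [0/1 + 1/1*3/5, 0/1 + 1/1*4/5) = [3/5, 4/5)
  'a': [0/1 + 1/1*4/5, 0/1 + 1/1*1/1) = [4/5, 1/1)
  emit 'b', narrow to [0/1, 1/5)

Answer: 0/1 1/5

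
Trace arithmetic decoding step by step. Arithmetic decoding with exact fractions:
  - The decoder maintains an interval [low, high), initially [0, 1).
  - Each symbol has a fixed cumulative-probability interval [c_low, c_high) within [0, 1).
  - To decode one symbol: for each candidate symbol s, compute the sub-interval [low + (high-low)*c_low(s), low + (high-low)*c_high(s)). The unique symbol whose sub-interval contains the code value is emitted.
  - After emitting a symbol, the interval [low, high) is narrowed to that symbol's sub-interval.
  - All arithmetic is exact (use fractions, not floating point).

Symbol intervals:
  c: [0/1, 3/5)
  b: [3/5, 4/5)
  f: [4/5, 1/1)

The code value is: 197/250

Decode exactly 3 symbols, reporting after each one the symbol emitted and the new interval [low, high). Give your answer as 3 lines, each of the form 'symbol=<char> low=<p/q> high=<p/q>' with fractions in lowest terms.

Answer: symbol=b low=3/5 high=4/5
symbol=f low=19/25 high=4/5
symbol=b low=98/125 high=99/125

Derivation:
Step 1: interval [0/1, 1/1), width = 1/1 - 0/1 = 1/1
  'c': [0/1 + 1/1*0/1, 0/1 + 1/1*3/5) = [0/1, 3/5)
  'b': [0/1 + 1/1*3/5, 0/1 + 1/1*4/5) = [3/5, 4/5) <- contains code 197/250
  'f': [0/1 + 1/1*4/5, 0/1 + 1/1*1/1) = [4/5, 1/1)
  emit 'b', narrow to [3/5, 4/5)
Step 2: interval [3/5, 4/5), width = 4/5 - 3/5 = 1/5
  'c': [3/5 + 1/5*0/1, 3/5 + 1/5*3/5) = [3/5, 18/25)
  'b': [3/5 + 1/5*3/5, 3/5 + 1/5*4/5) = [18/25, 19/25)
  'f': [3/5 + 1/5*4/5, 3/5 + 1/5*1/1) = [19/25, 4/5) <- contains code 197/250
  emit 'f', narrow to [19/25, 4/5)
Step 3: interval [19/25, 4/5), width = 4/5 - 19/25 = 1/25
  'c': [19/25 + 1/25*0/1, 19/25 + 1/25*3/5) = [19/25, 98/125)
  'b': [19/25 + 1/25*3/5, 19/25 + 1/25*4/5) = [98/125, 99/125) <- contains code 197/250
  'f': [19/25 + 1/25*4/5, 19/25 + 1/25*1/1) = [99/125, 4/5)
  emit 'b', narrow to [98/125, 99/125)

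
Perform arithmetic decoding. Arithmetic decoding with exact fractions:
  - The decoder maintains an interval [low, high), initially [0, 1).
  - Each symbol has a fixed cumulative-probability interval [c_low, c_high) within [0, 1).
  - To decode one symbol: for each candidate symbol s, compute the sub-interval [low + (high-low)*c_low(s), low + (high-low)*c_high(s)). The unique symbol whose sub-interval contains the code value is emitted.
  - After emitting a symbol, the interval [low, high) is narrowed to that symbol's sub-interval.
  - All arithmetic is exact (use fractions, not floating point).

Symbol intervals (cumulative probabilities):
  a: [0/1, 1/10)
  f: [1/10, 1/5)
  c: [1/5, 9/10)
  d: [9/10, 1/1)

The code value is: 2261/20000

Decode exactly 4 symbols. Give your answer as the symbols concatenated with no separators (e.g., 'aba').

Step 1: interval [0/1, 1/1), width = 1/1 - 0/1 = 1/1
  'a': [0/1 + 1/1*0/1, 0/1 + 1/1*1/10) = [0/1, 1/10)
  'f': [0/1 + 1/1*1/10, 0/1 + 1/1*1/5) = [1/10, 1/5) <- contains code 2261/20000
  'c': [0/1 + 1/1*1/5, 0/1 + 1/1*9/10) = [1/5, 9/10)
  'd': [0/1 + 1/1*9/10, 0/1 + 1/1*1/1) = [9/10, 1/1)
  emit 'f', narrow to [1/10, 1/5)
Step 2: interval [1/10, 1/5), width = 1/5 - 1/10 = 1/10
  'a': [1/10 + 1/10*0/1, 1/10 + 1/10*1/10) = [1/10, 11/100)
  'f': [1/10 + 1/10*1/10, 1/10 + 1/10*1/5) = [11/100, 3/25) <- contains code 2261/20000
  'c': [1/10 + 1/10*1/5, 1/10 + 1/10*9/10) = [3/25, 19/100)
  'd': [1/10 + 1/10*9/10, 1/10 + 1/10*1/1) = [19/100, 1/5)
  emit 'f', narrow to [11/100, 3/25)
Step 3: interval [11/100, 3/25), width = 3/25 - 11/100 = 1/100
  'a': [11/100 + 1/100*0/1, 11/100 + 1/100*1/10) = [11/100, 111/1000)
  'f': [11/100 + 1/100*1/10, 11/100 + 1/100*1/5) = [111/1000, 14/125)
  'c': [11/100 + 1/100*1/5, 11/100 + 1/100*9/10) = [14/125, 119/1000) <- contains code 2261/20000
  'd': [11/100 + 1/100*9/10, 11/100 + 1/100*1/1) = [119/1000, 3/25)
  emit 'c', narrow to [14/125, 119/1000)
Step 4: interval [14/125, 119/1000), width = 119/1000 - 14/125 = 7/1000
  'a': [14/125 + 7/1000*0/1, 14/125 + 7/1000*1/10) = [14/125, 1127/10000)
  'f': [14/125 + 7/1000*1/10, 14/125 + 7/1000*1/5) = [1127/10000, 567/5000) <- contains code 2261/20000
  'c': [14/125 + 7/1000*1/5, 14/125 + 7/1000*9/10) = [567/5000, 1183/10000)
  'd': [14/125 + 7/1000*9/10, 14/125 + 7/1000*1/1) = [1183/10000, 119/1000)
  emit 'f', narrow to [1127/10000, 567/5000)

Answer: ffcf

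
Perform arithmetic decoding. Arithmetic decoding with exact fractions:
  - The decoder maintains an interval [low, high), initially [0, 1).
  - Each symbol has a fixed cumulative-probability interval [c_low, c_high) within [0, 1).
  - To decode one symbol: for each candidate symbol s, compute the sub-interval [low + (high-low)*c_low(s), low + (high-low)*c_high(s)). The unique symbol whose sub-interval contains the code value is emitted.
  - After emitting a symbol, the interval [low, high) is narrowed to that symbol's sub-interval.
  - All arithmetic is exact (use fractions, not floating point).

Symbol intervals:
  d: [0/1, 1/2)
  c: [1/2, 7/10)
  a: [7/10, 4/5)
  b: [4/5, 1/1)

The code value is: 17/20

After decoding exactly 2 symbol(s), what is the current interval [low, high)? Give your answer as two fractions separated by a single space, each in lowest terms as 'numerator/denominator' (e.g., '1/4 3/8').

Step 1: interval [0/1, 1/1), width = 1/1 - 0/1 = 1/1
  'd': [0/1 + 1/1*0/1, 0/1 + 1/1*1/2) = [0/1, 1/2)
  'c': [0/1 + 1/1*1/2, 0/1 + 1/1*7/10) = [1/2, 7/10)
  'a': [0/1 + 1/1*7/10, 0/1 + 1/1*4/5) = [7/10, 4/5)
  'b': [0/1 + 1/1*4/5, 0/1 + 1/1*1/1) = [4/5, 1/1) <- contains code 17/20
  emit 'b', narrow to [4/5, 1/1)
Step 2: interval [4/5, 1/1), width = 1/1 - 4/5 = 1/5
  'd': [4/5 + 1/5*0/1, 4/5 + 1/5*1/2) = [4/5, 9/10) <- contains code 17/20
  'c': [4/5 + 1/5*1/2, 4/5 + 1/5*7/10) = [9/10, 47/50)
  'a': [4/5 + 1/5*7/10, 4/5 + 1/5*4/5) = [47/50, 24/25)
  'b': [4/5 + 1/5*4/5, 4/5 + 1/5*1/1) = [24/25, 1/1)
  emit 'd', narrow to [4/5, 9/10)

Answer: 4/5 9/10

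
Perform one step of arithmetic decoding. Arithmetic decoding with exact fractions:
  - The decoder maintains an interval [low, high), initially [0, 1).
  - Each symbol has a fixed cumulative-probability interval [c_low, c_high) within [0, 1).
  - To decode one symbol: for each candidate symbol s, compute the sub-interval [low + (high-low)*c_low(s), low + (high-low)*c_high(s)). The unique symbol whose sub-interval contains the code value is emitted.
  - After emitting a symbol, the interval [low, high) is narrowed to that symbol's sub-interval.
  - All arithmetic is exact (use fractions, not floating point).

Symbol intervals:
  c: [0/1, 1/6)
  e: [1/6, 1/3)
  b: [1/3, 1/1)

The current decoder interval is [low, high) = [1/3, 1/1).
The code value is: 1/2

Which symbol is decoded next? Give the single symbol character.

Answer: e

Derivation:
Interval width = high − low = 1/1 − 1/3 = 2/3
Scaled code = (code − low) / width = (1/2 − 1/3) / 2/3 = 1/4
  c: [0/1, 1/6) 
  e: [1/6, 1/3) ← scaled code falls here ✓
  b: [1/3, 1/1) 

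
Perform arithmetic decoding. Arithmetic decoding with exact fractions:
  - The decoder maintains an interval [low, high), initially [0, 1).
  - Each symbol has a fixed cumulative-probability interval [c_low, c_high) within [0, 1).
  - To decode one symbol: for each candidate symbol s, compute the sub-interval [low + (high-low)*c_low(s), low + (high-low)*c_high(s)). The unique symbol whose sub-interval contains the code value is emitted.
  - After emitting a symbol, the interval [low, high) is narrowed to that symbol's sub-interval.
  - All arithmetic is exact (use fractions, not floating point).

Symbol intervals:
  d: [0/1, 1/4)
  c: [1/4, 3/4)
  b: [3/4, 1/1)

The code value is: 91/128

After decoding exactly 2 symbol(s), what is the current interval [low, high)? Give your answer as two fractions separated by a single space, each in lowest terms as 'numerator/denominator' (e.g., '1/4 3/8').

Step 1: interval [0/1, 1/1), width = 1/1 - 0/1 = 1/1
  'd': [0/1 + 1/1*0/1, 0/1 + 1/1*1/4) = [0/1, 1/4)
  'c': [0/1 + 1/1*1/4, 0/1 + 1/1*3/4) = [1/4, 3/4) <- contains code 91/128
  'b': [0/1 + 1/1*3/4, 0/1 + 1/1*1/1) = [3/4, 1/1)
  emit 'c', narrow to [1/4, 3/4)
Step 2: interval [1/4, 3/4), width = 3/4 - 1/4 = 1/2
  'd': [1/4 + 1/2*0/1, 1/4 + 1/2*1/4) = [1/4, 3/8)
  'c': [1/4 + 1/2*1/4, 1/4 + 1/2*3/4) = [3/8, 5/8)
  'b': [1/4 + 1/2*3/4, 1/4 + 1/2*1/1) = [5/8, 3/4) <- contains code 91/128
  emit 'b', narrow to [5/8, 3/4)

Answer: 5/8 3/4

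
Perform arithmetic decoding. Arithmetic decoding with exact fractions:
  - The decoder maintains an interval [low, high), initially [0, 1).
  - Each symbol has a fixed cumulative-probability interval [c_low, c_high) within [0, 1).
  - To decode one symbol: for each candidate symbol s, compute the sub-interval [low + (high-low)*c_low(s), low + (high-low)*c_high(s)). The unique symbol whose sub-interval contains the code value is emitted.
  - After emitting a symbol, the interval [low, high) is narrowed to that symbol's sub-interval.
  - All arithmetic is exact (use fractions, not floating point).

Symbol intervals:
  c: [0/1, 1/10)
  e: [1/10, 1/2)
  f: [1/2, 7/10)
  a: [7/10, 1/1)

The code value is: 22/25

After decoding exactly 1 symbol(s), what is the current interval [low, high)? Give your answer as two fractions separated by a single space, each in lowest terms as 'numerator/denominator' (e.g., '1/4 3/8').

Answer: 7/10 1/1

Derivation:
Step 1: interval [0/1, 1/1), width = 1/1 - 0/1 = 1/1
  'c': [0/1 + 1/1*0/1, 0/1 + 1/1*1/10) = [0/1, 1/10)
  'e': [0/1 + 1/1*1/10, 0/1 + 1/1*1/2) = [1/10, 1/2)
  'f': [0/1 + 1/1*1/2, 0/1 + 1/1*7/10) = [1/2, 7/10)
  'a': [0/1 + 1/1*7/10, 0/1 + 1/1*1/1) = [7/10, 1/1) <- contains code 22/25
  emit 'a', narrow to [7/10, 1/1)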